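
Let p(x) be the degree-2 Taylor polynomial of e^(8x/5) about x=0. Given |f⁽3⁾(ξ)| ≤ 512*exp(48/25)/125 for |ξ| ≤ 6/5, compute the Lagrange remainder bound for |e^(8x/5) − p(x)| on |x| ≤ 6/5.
18432*exp(48/25)/15625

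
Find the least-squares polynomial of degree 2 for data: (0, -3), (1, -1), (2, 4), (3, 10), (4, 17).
-113/35 + (137/70)x + (11/14)x²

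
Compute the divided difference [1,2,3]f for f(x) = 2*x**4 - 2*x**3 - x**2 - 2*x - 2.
37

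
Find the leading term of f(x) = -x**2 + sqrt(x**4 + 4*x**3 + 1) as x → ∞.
2*x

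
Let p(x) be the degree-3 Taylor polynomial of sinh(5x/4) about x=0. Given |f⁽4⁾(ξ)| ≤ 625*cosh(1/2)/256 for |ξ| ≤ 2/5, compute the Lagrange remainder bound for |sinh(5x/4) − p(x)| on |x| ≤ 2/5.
cosh(1/2)/384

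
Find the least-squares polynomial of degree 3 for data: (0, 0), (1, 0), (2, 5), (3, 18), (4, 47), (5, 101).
-29/126 + (203/108)x + (-523/252)x² + (31/27)x³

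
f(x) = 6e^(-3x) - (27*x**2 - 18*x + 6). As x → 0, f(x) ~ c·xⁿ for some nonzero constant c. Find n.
3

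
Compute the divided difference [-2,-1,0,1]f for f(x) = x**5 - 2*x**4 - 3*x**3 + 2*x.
6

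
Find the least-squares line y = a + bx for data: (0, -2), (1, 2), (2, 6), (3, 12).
a = -12/5, b = 23/5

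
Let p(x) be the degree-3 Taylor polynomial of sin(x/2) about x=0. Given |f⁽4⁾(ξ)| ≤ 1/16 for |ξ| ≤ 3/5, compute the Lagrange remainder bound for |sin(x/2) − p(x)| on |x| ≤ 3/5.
27/80000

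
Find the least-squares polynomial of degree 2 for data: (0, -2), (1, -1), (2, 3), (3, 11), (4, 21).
-72/35 + (-17/35)x + (11/7)x²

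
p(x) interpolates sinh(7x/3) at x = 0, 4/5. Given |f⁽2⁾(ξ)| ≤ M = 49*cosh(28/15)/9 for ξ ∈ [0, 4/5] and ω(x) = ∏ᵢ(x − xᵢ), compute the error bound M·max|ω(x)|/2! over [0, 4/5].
98*cosh(28/15)/225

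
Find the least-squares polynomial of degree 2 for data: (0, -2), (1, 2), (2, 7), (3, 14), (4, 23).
-66/35 + (97/35)x + (6/7)x²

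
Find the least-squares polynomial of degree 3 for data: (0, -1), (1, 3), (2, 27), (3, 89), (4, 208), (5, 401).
-41/42 + (-13/252)x + (20/21)x² + (109/36)x³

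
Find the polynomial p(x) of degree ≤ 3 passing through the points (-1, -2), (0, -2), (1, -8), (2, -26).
-x**3 - 3*x**2 - 2*x - 2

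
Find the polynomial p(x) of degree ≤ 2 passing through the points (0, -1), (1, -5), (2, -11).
-x**2 - 3*x - 1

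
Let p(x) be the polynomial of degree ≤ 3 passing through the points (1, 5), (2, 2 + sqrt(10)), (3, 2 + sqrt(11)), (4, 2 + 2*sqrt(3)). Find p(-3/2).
-495*sqrt(10)/16 - 105*sqrt(3)/8 + 725/16 + 385*sqrt(11)/16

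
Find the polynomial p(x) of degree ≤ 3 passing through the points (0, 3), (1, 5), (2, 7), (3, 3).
-x**3 + 3*x**2 + 3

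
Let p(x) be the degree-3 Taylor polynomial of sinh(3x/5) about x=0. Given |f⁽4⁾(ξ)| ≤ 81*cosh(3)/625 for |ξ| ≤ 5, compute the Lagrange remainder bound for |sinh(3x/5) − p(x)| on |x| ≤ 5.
27*cosh(3)/8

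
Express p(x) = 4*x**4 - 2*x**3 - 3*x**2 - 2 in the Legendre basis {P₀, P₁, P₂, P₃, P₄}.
(-11/5)P₀ + (-6/5)P₁ + (2/7)P₂ + (-4/5)P₃ + (32/35)P₄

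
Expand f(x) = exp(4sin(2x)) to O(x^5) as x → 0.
1 + 8*x + 32*x**2 + 80*x**3 + 128*x**4 + O(x**5)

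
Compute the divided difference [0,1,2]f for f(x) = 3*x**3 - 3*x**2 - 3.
6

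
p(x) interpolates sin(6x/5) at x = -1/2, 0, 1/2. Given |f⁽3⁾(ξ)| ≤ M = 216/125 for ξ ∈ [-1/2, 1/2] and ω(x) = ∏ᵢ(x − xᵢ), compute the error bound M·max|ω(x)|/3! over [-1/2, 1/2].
sqrt(3)/125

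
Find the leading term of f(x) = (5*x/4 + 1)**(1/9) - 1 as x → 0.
5*x/36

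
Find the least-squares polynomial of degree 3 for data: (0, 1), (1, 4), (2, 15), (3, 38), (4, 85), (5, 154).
71/63 + (110/189)x + (139/126)x² + (53/54)x³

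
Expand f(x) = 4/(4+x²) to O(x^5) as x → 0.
1 - x**2/4 + x**4/16 + O(x**5)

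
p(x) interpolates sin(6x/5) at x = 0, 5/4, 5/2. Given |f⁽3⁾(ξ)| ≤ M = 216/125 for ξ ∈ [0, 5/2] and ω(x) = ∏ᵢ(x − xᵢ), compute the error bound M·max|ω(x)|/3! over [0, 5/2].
sqrt(3)/8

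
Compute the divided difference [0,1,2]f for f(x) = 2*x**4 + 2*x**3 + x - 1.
20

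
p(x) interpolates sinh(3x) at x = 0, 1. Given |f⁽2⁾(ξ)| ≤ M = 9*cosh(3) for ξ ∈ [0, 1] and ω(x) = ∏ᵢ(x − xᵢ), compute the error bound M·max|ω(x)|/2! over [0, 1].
9*cosh(3)/8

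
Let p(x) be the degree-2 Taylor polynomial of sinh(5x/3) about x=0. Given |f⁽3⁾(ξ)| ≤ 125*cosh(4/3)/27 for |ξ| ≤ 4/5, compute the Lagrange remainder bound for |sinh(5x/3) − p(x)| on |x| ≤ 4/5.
32*cosh(4/3)/81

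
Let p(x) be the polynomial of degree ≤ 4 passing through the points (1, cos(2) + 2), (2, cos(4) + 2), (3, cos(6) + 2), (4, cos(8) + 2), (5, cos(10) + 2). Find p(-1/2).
1155*cos(2)/128 + 315*cos(10)/128 - 385*cos(8)/32 + 2 - 693*cos(4)/32 + 1485*cos(6)/64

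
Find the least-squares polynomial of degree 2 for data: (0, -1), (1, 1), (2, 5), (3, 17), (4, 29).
-1 + (-2/5)x + (2)x²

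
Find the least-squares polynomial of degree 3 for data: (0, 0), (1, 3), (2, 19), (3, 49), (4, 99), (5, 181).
-7/18 + (1411/756)x + (103/63)x² + (113/108)x³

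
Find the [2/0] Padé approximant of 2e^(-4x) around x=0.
16*x**2 - 8*x + 2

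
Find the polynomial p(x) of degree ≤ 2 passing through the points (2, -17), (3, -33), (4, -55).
-3*x**2 - x - 3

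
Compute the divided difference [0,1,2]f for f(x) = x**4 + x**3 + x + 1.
10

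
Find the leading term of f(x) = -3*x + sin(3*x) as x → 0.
-9*x**3/2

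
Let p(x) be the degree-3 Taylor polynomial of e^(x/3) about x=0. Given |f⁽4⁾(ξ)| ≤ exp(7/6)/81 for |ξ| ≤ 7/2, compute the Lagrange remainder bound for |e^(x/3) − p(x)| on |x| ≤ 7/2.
2401*exp(7/6)/31104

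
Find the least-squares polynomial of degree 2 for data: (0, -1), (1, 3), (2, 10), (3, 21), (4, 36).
-31/35 + (62/35)x + (13/7)x²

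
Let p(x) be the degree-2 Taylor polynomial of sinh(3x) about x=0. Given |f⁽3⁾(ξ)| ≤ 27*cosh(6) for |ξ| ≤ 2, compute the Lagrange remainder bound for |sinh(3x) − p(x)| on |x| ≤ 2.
36*cosh(6)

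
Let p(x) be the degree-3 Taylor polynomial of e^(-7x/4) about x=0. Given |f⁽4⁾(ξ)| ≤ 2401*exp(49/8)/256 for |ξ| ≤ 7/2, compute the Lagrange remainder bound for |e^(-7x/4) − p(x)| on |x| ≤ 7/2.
5764801*exp(49/8)/98304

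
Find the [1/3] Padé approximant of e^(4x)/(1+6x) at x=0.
(10*x/7 + 1)/(304*x**3/21 - 92*x**2/7 + 24*x/7 + 1)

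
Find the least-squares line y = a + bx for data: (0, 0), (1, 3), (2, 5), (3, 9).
a = -1/10, b = 29/10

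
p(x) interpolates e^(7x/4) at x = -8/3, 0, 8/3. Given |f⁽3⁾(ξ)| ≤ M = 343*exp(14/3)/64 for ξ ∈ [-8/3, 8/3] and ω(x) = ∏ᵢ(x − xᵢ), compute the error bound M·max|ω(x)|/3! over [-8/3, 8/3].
2744*sqrt(3)*exp(14/3)/729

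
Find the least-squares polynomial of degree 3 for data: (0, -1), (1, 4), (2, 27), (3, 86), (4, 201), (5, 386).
-8/9 + (467/378)x + (53/126)x² + (80/27)x³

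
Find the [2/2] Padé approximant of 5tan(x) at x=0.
5*x/(1 - x**2/3)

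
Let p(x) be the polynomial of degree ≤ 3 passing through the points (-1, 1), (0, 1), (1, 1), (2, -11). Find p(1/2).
7/4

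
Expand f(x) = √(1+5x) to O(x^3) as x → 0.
1 + 5*x/2 - 25*x**2/8 + O(x**3)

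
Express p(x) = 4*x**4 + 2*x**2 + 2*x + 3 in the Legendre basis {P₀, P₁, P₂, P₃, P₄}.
(67/15)P₀ + (2)P₁ + (76/21)P₂ + (32/35)P₄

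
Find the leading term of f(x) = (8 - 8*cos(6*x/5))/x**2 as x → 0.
144/25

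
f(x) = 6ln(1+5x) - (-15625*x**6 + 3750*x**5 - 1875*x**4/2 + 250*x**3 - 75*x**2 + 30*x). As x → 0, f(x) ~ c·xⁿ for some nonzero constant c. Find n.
7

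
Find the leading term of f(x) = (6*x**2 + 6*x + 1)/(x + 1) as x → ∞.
6*x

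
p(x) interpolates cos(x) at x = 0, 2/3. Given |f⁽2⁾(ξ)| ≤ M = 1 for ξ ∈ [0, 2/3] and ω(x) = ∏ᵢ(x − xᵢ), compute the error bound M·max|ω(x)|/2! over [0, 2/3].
1/18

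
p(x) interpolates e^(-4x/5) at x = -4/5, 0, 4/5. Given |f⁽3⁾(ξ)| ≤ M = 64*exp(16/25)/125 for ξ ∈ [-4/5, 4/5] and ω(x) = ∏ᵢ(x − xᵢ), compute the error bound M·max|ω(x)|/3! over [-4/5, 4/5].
4096*sqrt(3)*exp(16/25)/421875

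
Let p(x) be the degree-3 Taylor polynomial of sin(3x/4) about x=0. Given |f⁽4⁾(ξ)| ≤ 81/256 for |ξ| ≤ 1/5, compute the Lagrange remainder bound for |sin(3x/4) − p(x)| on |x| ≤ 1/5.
27/1280000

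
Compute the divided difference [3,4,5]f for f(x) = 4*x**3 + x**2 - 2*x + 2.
49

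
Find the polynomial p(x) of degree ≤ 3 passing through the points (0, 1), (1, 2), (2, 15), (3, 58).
3*x**3 - 3*x**2 + x + 1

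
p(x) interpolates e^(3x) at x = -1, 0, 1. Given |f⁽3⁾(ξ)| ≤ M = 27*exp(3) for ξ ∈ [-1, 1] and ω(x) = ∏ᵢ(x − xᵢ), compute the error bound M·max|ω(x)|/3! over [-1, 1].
sqrt(3)*exp(3)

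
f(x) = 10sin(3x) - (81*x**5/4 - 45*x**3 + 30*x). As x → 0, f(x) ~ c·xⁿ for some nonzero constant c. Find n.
7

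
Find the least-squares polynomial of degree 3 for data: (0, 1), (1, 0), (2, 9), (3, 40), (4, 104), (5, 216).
115/126 + (-139/108)x + (-185/126)x² + (223/108)x³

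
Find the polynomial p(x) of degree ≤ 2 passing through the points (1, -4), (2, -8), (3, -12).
-4*x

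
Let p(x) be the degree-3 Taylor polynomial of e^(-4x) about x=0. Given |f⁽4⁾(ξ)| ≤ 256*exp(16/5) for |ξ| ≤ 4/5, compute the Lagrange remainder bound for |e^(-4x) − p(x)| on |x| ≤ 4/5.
8192*exp(16/5)/1875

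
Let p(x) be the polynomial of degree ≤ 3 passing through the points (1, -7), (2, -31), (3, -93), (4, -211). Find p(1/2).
-29/8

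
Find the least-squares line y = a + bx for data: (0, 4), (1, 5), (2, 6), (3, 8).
a = 19/5, b = 13/10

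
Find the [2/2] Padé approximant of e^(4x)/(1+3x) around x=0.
(104*x**2/33 + 28*x/11 + 1)/(-112*x**2/33 + 17*x/11 + 1)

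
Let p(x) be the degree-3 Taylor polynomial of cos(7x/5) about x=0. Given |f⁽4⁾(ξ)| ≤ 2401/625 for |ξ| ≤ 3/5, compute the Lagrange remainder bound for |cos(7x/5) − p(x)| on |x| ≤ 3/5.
64827/3125000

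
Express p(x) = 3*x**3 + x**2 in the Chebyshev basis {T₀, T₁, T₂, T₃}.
(1/2)T₀ + (9/4)T₁ + (1/2)T₂ + (3/4)T₃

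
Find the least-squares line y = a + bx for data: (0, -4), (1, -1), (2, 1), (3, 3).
a = -37/10, b = 23/10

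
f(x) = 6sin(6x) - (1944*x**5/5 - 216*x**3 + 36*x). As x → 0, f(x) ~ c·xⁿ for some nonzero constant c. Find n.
7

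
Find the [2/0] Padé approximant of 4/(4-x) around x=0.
x**2/16 + x/4 + 1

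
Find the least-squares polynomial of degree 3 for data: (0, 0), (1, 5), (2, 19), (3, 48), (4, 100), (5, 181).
-1/63 + (578/189)x + (8/9)x² + (31/27)x³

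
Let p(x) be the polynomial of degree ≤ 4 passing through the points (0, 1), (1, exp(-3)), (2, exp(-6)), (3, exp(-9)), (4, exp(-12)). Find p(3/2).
(-5*exp(12) - 20*exp(3) + 3 + 90*exp(6) + 60*exp(9))*exp(-12)/128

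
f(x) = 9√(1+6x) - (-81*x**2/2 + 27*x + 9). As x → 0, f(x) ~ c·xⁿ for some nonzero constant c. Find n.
3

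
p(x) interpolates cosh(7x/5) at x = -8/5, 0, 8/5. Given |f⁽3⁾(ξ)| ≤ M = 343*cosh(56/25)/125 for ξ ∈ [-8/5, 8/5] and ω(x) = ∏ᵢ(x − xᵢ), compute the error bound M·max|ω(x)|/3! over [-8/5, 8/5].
175616*sqrt(3)*cosh(56/25)/421875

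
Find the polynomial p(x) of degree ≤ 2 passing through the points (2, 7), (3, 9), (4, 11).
2*x + 3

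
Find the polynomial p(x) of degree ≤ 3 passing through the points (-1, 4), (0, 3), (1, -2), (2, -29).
-3*x**3 - 2*x**2 + 3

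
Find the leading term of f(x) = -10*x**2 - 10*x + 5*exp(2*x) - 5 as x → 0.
20*x**3/3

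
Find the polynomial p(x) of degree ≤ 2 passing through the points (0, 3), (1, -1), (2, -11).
-3*x**2 - x + 3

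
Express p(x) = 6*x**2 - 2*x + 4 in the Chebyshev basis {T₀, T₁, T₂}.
(7)T₀ + (-2)T₁ + (3)T₂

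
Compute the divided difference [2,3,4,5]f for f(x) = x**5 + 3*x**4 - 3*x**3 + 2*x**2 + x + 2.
164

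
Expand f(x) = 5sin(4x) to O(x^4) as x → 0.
20*x - 160*x**3/3 + O(x**4)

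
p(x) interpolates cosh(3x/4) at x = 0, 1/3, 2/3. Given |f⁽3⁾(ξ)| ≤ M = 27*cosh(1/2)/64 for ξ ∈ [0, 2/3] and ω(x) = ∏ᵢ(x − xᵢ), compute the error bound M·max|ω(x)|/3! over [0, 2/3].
sqrt(3)*cosh(1/2)/1728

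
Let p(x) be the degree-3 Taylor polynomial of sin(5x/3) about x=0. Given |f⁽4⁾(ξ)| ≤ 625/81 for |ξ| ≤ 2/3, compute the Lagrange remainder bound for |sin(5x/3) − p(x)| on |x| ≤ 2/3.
1250/19683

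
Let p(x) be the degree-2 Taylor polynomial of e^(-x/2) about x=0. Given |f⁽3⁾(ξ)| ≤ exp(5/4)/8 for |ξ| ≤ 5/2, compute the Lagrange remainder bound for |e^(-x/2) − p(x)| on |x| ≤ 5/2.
125*exp(5/4)/384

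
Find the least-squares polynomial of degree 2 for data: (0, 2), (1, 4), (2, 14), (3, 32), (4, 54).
58/35 + (-18/35)x + (24/7)x²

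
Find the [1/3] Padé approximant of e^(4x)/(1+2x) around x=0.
(2*x + 1)/(16*x**3/3 - 4*x**2 + 1)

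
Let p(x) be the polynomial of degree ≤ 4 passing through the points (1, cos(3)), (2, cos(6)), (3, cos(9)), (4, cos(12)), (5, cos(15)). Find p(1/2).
-105*cos(6)/32 + 189*cos(9)/64 + 315*cos(3)/128 - 45*cos(12)/32 + 35*cos(15)/128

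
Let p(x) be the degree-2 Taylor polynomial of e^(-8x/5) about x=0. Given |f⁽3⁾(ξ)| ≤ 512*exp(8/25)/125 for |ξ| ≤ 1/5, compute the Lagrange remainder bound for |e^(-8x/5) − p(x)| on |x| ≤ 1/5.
256*exp(8/25)/46875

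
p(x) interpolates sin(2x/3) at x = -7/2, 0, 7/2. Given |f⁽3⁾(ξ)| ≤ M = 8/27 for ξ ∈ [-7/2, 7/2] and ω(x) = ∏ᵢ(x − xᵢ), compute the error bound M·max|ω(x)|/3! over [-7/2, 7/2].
343*sqrt(3)/729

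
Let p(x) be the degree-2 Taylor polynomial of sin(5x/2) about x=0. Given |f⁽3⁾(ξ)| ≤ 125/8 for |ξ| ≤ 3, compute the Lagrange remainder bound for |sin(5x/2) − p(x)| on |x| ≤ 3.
1125/16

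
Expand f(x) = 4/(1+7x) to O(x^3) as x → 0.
4 - 28*x + 196*x**2 + O(x**3)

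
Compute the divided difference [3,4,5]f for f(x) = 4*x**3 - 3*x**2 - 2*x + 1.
45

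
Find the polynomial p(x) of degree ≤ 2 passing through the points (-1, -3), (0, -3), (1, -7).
-2*x**2 - 2*x - 3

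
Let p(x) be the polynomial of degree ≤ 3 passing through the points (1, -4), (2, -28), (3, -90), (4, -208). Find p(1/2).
-5/8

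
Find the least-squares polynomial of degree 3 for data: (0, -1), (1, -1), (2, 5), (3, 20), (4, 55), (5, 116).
-73/63 + (463/378)x + (-433/252)x² + (133/108)x³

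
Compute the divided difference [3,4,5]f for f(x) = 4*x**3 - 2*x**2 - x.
46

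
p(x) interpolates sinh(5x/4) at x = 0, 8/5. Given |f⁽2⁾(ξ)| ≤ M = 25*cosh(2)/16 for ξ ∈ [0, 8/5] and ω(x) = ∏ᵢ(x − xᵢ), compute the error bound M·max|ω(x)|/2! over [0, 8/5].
cosh(2)/2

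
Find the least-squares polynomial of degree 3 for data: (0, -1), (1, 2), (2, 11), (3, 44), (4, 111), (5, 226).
-17/21 + (22/9)x + (-53/21)x² + (20/9)x³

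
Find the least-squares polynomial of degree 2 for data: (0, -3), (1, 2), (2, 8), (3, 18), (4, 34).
-87/35 + (11/7)x + (13/7)x²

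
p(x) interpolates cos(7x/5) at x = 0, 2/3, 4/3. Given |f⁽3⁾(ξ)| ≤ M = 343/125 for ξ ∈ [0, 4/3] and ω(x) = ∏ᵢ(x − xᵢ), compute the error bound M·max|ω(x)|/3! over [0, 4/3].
2744*sqrt(3)/91125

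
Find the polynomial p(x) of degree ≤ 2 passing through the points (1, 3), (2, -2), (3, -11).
-2*x**2 + x + 4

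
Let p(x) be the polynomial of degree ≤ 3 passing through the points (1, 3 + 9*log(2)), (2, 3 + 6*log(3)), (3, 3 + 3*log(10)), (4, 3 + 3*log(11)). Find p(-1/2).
3 + log(5764607523034234880000000000000000000000000*11**(7/16)*2**(3/8)*3**(1/8)*5**(5/16)/146338258096183958787451128766993680429537)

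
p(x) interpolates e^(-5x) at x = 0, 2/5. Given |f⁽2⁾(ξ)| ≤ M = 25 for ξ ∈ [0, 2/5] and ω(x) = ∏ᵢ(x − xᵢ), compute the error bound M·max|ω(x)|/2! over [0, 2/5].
1/2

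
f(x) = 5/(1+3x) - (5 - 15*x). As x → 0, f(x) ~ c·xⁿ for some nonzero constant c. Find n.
2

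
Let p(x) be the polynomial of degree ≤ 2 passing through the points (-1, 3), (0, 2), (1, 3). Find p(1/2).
9/4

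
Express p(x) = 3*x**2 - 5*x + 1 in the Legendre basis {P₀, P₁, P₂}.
(2)P₀ + (-5)P₁ + (2)P₂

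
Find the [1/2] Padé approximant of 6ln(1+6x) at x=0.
36*x/(-3*x**2 + 3*x + 1)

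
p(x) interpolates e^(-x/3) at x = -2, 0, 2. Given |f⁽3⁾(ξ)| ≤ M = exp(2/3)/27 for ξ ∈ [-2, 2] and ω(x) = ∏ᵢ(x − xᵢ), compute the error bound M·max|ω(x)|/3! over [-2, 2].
8*sqrt(3)*exp(2/3)/729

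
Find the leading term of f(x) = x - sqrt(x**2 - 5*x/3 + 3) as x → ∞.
5/6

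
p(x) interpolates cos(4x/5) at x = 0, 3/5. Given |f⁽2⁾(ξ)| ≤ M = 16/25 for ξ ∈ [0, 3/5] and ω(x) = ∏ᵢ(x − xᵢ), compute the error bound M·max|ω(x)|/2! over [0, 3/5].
18/625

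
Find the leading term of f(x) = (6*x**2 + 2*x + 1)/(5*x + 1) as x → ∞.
6*x/5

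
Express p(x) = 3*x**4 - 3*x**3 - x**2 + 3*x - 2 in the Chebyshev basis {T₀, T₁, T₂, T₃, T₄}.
(-11/8)T₀ + (3/4)T₁ + T₂ + (-3/4)T₃ + (3/8)T₄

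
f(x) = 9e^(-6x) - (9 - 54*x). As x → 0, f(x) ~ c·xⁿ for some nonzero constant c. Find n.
2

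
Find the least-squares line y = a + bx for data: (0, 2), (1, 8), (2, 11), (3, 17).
a = 23/10, b = 24/5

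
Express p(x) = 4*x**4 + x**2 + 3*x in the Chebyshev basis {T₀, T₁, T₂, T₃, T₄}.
(2)T₀ + (3)T₁ + (5/2)T₂ + (1/2)T₄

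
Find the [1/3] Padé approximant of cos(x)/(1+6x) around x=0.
(1 - 5*x/72)/(427*x**3/144 + x**2/12 + 427*x/72 + 1)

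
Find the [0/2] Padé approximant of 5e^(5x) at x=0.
5/(25*x**2/2 - 5*x + 1)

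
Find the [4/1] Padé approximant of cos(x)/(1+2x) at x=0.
(x**4/24 - x**2/2 + 1)/(2*x + 1)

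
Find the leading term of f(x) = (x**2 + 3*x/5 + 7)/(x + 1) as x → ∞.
x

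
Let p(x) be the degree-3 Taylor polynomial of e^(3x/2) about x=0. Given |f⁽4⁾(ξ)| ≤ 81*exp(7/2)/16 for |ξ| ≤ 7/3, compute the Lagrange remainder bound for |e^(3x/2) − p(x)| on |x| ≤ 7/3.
2401*exp(7/2)/384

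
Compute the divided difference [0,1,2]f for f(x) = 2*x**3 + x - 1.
6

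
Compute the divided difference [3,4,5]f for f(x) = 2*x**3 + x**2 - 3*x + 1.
25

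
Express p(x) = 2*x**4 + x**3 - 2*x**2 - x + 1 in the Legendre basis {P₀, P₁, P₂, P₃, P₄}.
(11/15)P₀ + (-2/5)P₁ + (-4/21)P₂ + (2/5)P₃ + (16/35)P₄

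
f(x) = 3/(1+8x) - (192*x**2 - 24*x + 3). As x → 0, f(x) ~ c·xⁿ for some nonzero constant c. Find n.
3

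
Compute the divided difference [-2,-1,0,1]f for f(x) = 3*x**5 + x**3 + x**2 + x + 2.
16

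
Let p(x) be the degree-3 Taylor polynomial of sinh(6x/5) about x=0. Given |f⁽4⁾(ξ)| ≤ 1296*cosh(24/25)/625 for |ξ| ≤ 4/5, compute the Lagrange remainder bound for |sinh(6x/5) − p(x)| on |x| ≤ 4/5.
13824*cosh(24/25)/390625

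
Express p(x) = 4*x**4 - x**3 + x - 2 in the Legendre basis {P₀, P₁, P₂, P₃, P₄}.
(-6/5)P₀ + (2/5)P₁ + (16/7)P₂ + (-2/5)P₃ + (32/35)P₄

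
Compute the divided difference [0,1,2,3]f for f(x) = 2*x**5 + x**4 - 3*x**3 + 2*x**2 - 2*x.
53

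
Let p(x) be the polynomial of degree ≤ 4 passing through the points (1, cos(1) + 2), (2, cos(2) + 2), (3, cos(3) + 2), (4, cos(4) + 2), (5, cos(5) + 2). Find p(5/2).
45*cos(3)/64 + 15*cos(2)/32 - 5*cos(1)/128 + 3*cos(5)/128 - 5*cos(4)/32 + 2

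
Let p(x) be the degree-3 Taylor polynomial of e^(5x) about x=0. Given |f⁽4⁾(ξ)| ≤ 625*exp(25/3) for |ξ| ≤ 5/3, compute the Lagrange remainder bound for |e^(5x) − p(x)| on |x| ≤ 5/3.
390625*exp(25/3)/1944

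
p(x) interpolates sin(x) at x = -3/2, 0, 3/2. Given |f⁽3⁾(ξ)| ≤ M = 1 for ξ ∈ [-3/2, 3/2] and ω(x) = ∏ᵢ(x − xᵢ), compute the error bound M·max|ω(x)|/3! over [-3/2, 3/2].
sqrt(3)/8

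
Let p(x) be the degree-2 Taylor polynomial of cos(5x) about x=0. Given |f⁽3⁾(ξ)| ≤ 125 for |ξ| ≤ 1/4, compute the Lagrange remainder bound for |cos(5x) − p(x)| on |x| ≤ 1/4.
125/384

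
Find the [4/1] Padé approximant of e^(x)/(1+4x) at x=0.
(25121*x**4/574200 + 53*x**3/319 + 7977*x**2/15950 + 23924*x/23925 + 1)/(95699*x/23925 + 1)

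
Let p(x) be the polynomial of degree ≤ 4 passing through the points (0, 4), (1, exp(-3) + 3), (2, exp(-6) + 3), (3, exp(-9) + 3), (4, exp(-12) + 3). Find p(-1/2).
(-420*exp(9) - 180*exp(3) + 35 + 378*exp(6) + 699*exp(12))*exp(-12)/128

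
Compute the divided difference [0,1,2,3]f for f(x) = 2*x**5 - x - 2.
50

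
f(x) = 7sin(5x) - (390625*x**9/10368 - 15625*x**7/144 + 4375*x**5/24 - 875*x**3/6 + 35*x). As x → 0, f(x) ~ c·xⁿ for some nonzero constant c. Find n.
11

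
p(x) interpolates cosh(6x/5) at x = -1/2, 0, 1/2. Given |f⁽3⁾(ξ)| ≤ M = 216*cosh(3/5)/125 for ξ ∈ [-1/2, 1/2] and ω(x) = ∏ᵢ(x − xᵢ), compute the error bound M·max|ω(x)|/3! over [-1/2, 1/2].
sqrt(3)*cosh(3/5)/125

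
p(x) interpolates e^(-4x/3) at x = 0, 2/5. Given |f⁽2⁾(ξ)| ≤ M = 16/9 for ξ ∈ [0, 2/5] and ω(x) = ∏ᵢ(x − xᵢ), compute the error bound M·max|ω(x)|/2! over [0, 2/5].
8/225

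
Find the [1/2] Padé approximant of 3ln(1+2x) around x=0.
6*x/(-x**2/3 + x + 1)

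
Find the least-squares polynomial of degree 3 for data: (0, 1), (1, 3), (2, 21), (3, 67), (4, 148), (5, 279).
17/18 + (-1817/756)x + (347/126)x² + (191/108)x³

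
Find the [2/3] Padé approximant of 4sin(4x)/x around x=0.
(16 - 448*x**2/15)/(4*x**2/5 + 1)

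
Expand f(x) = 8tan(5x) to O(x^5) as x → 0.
40*x + 1000*x**3/3 + O(x**5)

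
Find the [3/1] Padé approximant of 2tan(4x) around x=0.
128*x**3/3 + 8*x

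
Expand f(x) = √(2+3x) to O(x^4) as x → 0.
sqrt(2) + 3*sqrt(2)*x/4 - 9*sqrt(2)*x**2/32 + 27*sqrt(2)*x**3/128 + O(x**4)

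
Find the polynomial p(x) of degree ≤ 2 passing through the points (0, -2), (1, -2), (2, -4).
-x**2 + x - 2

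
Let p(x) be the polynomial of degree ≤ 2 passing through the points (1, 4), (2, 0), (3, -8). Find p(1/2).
9/2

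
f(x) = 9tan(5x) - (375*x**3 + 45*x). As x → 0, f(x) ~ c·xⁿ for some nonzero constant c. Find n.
5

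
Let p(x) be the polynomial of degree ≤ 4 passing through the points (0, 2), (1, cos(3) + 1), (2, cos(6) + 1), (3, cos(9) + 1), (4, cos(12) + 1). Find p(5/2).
15*cos(9)/32 - 5*cos(12)/128 - 5*cos(3)/32 + 45*cos(6)/64 + 131/128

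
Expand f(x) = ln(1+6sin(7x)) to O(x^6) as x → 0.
42*x - 882*x**2 + 24353*x**3 - 763518*x**4 + 102136139*x**5/4 + O(x**6)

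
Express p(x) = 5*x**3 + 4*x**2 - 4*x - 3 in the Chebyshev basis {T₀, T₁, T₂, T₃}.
-T₀ + (-1/4)T₁ + (2)T₂ + (5/4)T₃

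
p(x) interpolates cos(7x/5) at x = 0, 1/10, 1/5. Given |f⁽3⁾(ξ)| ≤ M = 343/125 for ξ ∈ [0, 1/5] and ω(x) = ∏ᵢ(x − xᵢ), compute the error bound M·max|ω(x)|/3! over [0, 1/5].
343*sqrt(3)/3375000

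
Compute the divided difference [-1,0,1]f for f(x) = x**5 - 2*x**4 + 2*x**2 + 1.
0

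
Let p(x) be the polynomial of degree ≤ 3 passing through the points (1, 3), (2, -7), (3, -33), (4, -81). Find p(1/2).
31/8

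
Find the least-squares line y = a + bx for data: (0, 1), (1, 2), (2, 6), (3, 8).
a = 1/2, b = 5/2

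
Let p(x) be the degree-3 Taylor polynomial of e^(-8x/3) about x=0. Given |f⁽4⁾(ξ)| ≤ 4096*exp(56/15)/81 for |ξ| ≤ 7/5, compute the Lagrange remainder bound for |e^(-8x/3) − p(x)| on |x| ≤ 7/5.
1229312*exp(56/15)/151875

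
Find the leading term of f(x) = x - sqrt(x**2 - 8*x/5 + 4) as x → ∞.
4/5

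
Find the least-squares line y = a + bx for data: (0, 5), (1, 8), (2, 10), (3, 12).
a = 53/10, b = 23/10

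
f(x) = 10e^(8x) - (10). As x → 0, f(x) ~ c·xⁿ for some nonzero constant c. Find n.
1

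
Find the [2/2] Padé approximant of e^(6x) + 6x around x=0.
(15*x**2 + 12*x + 1)/(1 - 3*x**2)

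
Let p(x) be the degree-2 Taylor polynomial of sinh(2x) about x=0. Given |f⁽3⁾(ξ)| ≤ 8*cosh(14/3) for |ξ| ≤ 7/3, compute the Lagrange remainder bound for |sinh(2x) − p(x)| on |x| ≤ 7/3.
1372*cosh(14/3)/81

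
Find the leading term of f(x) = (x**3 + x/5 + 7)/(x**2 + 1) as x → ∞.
x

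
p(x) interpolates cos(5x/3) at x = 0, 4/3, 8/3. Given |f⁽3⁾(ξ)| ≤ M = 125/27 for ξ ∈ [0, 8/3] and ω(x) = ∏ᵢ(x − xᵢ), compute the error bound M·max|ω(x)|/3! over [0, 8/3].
8000*sqrt(3)/19683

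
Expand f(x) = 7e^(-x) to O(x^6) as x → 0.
7 - 7*x + 7*x**2/2 - 7*x**3/6 + 7*x**4/24 - 7*x**5/120 + O(x**6)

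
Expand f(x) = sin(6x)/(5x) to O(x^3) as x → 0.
6/5 - 36*x**2/5 + O(x**3)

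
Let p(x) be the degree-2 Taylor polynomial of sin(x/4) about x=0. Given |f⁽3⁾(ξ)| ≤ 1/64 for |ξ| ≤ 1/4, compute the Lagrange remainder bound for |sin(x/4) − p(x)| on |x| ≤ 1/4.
1/24576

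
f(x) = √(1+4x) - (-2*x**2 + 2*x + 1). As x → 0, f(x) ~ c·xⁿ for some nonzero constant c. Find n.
3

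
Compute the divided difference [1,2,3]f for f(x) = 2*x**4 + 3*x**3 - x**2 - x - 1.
67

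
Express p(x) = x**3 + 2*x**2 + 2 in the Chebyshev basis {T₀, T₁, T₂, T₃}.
(3)T₀ + (3/4)T₁ + T₂ + (1/4)T₃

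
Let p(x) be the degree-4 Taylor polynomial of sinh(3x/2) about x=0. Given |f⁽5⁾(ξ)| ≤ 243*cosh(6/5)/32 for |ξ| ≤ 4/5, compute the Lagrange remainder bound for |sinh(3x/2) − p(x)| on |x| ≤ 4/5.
324*cosh(6/5)/15625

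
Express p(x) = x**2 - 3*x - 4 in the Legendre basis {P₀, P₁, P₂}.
(-11/3)P₀ + (-3)P₁ + (2/3)P₂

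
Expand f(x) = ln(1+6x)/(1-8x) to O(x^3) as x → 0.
6*x + 30*x**2 + O(x**3)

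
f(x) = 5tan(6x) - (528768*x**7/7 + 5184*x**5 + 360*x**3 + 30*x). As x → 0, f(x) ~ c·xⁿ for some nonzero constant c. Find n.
9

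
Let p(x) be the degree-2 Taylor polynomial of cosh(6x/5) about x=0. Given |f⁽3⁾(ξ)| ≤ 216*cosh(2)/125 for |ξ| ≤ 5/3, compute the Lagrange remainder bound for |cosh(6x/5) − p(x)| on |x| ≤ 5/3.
4*cosh(2)/3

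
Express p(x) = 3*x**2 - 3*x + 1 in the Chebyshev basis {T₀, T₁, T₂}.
(5/2)T₀ + (-3)T₁ + (3/2)T₂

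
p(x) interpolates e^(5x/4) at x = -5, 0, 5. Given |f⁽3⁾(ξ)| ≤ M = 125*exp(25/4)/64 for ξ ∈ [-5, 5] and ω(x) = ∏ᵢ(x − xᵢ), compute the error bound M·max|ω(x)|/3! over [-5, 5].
15625*sqrt(3)*exp(25/4)/1728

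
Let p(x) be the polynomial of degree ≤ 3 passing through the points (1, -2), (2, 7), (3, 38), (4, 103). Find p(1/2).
-2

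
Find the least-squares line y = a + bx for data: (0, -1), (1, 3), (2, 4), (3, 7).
a = -1/2, b = 5/2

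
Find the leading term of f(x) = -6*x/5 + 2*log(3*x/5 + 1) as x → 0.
-9*x**2/25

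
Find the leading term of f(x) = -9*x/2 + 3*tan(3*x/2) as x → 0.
27*x**3/8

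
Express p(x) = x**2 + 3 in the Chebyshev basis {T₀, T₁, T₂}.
(7/2)T₀ + (1/2)T₂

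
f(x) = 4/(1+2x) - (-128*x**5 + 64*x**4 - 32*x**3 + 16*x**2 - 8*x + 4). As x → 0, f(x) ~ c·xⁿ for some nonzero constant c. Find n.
6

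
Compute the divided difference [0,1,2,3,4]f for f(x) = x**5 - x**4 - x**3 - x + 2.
9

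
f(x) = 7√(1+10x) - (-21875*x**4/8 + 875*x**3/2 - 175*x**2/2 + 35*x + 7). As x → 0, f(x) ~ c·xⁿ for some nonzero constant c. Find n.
5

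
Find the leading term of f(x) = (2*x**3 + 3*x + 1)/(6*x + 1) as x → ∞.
x**2/3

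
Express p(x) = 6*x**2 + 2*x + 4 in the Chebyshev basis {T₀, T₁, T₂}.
(7)T₀ + (2)T₁ + (3)T₂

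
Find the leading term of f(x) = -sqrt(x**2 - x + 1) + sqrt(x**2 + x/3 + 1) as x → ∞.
2/3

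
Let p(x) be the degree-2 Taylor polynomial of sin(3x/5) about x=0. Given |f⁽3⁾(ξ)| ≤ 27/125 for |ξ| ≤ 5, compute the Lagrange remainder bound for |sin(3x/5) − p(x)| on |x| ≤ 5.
9/2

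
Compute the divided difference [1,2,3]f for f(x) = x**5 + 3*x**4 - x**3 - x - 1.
159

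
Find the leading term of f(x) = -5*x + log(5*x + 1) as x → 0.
-25*x**2/2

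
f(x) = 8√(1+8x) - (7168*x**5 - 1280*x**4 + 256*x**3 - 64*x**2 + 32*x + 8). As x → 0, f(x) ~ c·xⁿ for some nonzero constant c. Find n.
6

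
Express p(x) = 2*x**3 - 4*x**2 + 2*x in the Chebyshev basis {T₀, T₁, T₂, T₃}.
(-2)T₀ + (7/2)T₁ + (-2)T₂ + (1/2)T₃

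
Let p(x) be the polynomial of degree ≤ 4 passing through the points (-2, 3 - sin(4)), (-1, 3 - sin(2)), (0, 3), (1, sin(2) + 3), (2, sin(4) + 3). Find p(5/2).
-15*sin(2)/8 + 35*sin(4)/16 + 3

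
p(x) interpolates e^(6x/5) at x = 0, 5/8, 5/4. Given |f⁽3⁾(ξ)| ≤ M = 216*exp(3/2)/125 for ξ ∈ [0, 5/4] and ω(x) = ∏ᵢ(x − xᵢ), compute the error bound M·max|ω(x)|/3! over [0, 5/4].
sqrt(3)*exp(3/2)/64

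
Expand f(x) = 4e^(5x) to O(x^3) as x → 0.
4 + 20*x + 50*x**2 + O(x**3)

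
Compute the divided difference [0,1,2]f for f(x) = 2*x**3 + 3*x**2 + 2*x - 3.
9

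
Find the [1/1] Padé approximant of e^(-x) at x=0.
(1 - x/2)/(x/2 + 1)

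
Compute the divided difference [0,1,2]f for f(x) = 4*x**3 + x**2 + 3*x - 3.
13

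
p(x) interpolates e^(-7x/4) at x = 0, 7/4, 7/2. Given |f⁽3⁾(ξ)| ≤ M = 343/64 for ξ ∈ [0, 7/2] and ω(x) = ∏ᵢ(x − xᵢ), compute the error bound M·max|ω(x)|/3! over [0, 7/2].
117649*sqrt(3)/110592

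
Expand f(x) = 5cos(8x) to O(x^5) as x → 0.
5 - 160*x**2 + 2560*x**4/3 + O(x**5)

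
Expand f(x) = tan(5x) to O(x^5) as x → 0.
5*x + 125*x**3/3 + O(x**5)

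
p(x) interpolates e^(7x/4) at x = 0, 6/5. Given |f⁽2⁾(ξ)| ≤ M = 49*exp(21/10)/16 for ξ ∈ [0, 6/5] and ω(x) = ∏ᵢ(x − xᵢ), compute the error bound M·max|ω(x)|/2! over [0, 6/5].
441*exp(21/10)/800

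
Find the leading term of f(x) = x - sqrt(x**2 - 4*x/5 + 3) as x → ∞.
2/5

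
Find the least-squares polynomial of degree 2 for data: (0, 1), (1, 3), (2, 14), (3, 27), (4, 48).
5/7 + (13/35)x + (20/7)x²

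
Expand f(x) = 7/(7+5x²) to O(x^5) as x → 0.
1 - 5*x**2/7 + 25*x**4/49 + O(x**5)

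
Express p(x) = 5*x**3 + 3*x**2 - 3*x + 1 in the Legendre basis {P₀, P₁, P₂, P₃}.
(2)P₀ + (2)P₂ + (2)P₃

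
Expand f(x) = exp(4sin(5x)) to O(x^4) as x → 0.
1 + 20*x + 200*x**2 + 1250*x**3 + O(x**4)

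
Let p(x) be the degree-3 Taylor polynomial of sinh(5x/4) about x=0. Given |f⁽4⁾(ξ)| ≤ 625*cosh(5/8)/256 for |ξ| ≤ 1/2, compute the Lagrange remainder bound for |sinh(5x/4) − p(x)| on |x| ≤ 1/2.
625*cosh(5/8)/98304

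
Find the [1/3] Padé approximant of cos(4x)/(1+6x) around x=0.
(1 - 10*x/9)/(352*x**3/9 + 4*x**2/3 + 44*x/9 + 1)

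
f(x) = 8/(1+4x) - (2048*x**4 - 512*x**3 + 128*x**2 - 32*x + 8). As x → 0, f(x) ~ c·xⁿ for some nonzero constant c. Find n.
5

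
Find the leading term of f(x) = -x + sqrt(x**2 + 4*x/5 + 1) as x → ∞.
2/5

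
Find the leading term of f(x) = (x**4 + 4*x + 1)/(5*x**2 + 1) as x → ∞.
x**2/5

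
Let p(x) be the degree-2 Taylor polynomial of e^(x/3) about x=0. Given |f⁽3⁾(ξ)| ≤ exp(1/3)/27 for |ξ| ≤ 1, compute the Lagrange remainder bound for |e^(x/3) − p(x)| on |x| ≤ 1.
exp(1/3)/162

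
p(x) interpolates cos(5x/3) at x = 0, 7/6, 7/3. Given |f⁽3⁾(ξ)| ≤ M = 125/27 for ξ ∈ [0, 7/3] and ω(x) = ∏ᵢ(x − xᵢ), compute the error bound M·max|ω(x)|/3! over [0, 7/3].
42875*sqrt(3)/157464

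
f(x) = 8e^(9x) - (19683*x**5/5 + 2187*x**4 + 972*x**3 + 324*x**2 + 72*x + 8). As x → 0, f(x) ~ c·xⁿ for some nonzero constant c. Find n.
6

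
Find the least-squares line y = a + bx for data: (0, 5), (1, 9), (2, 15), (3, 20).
a = 23/5, b = 51/10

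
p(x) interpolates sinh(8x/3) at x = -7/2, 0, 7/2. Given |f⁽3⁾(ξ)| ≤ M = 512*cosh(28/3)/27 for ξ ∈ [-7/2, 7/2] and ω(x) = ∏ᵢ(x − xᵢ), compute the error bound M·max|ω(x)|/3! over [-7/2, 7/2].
21952*sqrt(3)*cosh(28/3)/729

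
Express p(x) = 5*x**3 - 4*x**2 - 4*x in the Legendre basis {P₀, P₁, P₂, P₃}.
(-4/3)P₀ - P₁ + (-8/3)P₂ + (2)P₃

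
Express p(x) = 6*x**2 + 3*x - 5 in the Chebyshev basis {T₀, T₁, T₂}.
(-2)T₀ + (3)T₁ + (3)T₂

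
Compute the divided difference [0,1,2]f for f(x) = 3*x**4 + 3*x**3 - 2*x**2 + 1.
28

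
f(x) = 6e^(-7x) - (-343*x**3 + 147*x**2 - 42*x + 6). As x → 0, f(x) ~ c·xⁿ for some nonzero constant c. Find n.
4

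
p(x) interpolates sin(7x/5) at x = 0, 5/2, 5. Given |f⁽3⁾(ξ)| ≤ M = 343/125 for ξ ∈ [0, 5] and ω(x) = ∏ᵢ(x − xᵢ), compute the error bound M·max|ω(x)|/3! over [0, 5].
343*sqrt(3)/216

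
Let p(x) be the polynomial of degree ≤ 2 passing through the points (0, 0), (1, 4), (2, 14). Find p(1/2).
5/4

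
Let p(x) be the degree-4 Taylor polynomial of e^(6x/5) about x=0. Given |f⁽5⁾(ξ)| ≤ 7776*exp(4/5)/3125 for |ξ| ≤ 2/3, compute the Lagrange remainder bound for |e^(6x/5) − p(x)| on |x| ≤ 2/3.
128*exp(4/5)/46875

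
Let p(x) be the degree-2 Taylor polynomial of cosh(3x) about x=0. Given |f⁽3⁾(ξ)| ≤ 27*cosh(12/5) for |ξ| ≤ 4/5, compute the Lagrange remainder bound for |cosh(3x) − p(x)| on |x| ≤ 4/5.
288*cosh(12/5)/125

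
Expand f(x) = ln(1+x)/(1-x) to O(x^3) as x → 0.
x + x**2/2 + O(x**3)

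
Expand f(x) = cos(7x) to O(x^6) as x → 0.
1 - 49*x**2/2 + 2401*x**4/24 + O(x**6)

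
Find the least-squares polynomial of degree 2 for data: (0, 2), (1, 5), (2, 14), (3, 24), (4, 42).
71/35 + (73/70)x + (31/14)x²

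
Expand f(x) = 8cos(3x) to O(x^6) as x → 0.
8 - 36*x**2 + 27*x**4 + O(x**6)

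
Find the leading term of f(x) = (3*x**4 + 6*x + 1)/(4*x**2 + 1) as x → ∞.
3*x**2/4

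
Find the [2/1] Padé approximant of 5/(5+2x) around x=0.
1/(2*x/5 + 1)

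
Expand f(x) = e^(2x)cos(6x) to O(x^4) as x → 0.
1 + 2*x - 16*x**2 - 104*x**3/3 + O(x**4)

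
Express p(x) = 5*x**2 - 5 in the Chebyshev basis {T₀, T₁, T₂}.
(-5/2)T₀ + (5/2)T₂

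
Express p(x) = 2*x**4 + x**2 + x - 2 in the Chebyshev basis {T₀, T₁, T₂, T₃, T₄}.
(-3/4)T₀ + T₁ + (3/2)T₂ + (1/4)T₄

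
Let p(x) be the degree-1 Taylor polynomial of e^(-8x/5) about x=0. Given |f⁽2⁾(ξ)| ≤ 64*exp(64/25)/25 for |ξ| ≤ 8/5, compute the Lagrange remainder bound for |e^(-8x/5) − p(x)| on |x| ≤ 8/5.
2048*exp(64/25)/625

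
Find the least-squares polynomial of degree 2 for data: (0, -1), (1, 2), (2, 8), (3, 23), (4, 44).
-4/7 + (-123/70)x + (45/14)x²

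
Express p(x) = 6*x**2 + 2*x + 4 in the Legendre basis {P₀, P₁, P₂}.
(6)P₀ + (2)P₁ + (4)P₂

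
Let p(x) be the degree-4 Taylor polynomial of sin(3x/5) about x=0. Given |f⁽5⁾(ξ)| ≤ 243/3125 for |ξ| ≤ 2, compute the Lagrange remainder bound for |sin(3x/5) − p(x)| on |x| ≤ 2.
324/15625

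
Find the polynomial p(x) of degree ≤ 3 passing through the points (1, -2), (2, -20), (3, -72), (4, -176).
-3*x**3 + x**2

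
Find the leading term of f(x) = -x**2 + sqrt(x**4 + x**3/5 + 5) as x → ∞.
x/10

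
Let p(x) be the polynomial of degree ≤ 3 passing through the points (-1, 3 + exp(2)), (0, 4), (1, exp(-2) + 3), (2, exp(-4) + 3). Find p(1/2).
(-1 + 9*exp(2) + (57 - exp(2))*exp(4))*exp(-4)/16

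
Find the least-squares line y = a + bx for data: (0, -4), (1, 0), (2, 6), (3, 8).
a = -19/5, b = 21/5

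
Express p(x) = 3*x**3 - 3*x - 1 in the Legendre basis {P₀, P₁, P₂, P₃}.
-P₀ + (-6/5)P₁ + (6/5)P₃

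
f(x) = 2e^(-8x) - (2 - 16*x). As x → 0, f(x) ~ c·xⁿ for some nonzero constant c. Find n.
2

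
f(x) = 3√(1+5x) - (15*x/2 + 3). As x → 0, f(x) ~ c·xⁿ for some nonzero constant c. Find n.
2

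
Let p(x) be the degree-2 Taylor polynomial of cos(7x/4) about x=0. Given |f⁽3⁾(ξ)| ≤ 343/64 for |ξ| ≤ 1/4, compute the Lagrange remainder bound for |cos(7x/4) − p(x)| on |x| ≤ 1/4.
343/24576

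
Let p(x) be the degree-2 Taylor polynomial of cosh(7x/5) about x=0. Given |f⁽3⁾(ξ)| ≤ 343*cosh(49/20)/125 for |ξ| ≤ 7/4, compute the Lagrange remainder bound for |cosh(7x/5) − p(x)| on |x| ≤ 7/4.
117649*cosh(49/20)/48000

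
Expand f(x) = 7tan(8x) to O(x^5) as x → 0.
56*x + 3584*x**3/3 + O(x**5)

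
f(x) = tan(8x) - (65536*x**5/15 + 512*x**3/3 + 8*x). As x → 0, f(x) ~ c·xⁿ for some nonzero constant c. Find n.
7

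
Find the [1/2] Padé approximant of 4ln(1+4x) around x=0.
16*x/(-4*x**2/3 + 2*x + 1)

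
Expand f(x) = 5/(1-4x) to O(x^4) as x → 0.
5 + 20*x + 80*x**2 + 320*x**3 + O(x**4)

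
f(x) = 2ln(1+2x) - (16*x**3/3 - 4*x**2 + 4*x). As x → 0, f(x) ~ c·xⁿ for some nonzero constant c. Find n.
4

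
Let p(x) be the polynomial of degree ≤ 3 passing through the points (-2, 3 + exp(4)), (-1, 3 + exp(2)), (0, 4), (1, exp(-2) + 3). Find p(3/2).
((-5*exp(4) + 13 + 21*exp(2))*exp(2) + 35)*exp(-2)/16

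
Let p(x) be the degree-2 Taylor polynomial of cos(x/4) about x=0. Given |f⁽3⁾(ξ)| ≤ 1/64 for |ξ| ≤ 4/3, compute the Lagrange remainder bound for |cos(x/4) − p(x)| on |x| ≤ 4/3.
1/162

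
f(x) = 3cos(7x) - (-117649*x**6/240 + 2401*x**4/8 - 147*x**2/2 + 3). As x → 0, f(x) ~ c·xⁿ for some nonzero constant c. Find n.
8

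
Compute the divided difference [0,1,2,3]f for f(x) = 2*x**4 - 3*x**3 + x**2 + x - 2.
9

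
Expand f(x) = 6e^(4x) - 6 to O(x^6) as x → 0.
24*x + 48*x**2 + 64*x**3 + 64*x**4 + 256*x**5/5 + O(x**6)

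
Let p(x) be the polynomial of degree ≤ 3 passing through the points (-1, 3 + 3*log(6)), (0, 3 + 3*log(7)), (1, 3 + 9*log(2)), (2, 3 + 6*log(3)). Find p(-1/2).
3 + log(147*2**(1/8)*3**(5/16)*7**(13/16)/4)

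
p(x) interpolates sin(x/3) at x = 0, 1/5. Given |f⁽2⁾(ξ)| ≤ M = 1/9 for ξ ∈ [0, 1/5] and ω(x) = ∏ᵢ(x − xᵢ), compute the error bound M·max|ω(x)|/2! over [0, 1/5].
1/1800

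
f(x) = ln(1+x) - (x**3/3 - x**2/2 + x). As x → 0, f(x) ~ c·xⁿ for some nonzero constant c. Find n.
4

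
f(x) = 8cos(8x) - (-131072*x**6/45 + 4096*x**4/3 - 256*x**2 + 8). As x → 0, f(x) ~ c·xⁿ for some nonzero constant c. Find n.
8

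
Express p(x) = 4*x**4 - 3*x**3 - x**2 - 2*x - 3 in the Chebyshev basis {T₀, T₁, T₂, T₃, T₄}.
(-2)T₀ + (-17/4)T₁ + (3/2)T₂ + (-3/4)T₃ + (1/2)T₄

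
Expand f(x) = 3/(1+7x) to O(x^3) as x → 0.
3 - 21*x + 147*x**2 + O(x**3)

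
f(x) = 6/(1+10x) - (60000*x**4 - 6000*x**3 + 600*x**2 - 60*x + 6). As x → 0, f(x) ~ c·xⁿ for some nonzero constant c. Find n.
5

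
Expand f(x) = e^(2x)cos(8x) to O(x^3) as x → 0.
1 + 2*x - 30*x**2 + O(x**3)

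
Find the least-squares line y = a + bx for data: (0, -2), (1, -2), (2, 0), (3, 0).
a = -11/5, b = 4/5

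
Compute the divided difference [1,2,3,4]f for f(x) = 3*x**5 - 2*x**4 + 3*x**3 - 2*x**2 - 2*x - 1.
178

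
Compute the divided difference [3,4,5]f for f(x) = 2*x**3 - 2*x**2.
22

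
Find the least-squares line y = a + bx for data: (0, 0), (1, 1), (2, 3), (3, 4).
a = -1/10, b = 7/5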